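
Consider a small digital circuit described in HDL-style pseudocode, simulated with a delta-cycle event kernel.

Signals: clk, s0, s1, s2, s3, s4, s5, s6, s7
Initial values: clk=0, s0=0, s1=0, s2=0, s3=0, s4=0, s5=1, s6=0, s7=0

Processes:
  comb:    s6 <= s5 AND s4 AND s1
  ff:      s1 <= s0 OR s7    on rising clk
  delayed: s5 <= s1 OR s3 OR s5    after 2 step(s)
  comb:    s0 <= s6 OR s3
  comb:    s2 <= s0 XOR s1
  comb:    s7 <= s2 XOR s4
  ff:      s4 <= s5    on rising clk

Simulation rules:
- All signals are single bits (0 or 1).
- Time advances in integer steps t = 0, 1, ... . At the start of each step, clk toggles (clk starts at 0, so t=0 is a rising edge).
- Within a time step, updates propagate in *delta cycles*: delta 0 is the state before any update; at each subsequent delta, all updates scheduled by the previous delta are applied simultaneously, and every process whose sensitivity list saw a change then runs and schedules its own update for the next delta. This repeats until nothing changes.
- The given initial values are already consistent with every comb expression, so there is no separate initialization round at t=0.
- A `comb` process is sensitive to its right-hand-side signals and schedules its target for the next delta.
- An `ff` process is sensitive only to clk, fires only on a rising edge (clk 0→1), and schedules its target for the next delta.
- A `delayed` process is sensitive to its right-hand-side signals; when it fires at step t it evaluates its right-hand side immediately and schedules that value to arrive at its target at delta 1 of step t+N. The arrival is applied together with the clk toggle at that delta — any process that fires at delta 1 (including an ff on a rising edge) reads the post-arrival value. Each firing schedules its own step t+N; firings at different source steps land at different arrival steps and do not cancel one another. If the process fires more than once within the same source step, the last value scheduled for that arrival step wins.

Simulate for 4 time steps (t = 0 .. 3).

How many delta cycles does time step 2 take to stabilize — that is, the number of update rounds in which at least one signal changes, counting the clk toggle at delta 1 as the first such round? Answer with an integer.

t0.Δ0 clk=0 s5=1 s0=0 s1=0 s3=0 s7=0 s6=0 s4=0 s2=0
t0.Δ1 clk=1 s5=1 s0=0 s1=0 s3=0 s7=0 s6=0 s4=0 s2=0
t0.Δ2 clk=1 s5=1 s0=0 s1=0 s3=0 s7=0 s6=0 s4=1 s2=0
t0.Δ3 clk=1 s5=1 s0=0 s1=0 s3=0 s7=1 s6=0 s4=1 s2=0
t1.Δ0 clk=1 s5=1 s0=0 s1=0 s3=0 s7=1 s6=0 s4=1 s2=0
t1.Δ1 clk=0 s5=1 s0=0 s1=0 s3=0 s7=1 s6=0 s4=1 s2=0
t2.Δ0 clk=0 s5=1 s0=0 s1=0 s3=0 s7=1 s6=0 s4=1 s2=0
t2.Δ1 clk=1 s5=1 s0=0 s1=0 s3=0 s7=1 s6=0 s4=1 s2=0
t2.Δ2 clk=1 s5=1 s0=0 s1=1 s3=0 s7=1 s6=0 s4=1 s2=0
t2.Δ3 clk=1 s5=1 s0=0 s1=1 s3=0 s7=1 s6=1 s4=1 s2=1
t2.Δ4 clk=1 s5=1 s0=1 s1=1 s3=0 s7=0 s6=1 s4=1 s2=1
t2.Δ5 clk=1 s5=1 s0=1 s1=1 s3=0 s7=0 s6=1 s4=1 s2=0
t2.Δ6 clk=1 s5=1 s0=1 s1=1 s3=0 s7=1 s6=1 s4=1 s2=0
t3.Δ0 clk=1 s5=1 s0=1 s1=1 s3=0 s7=1 s6=1 s4=1 s2=0
t3.Δ1 clk=0 s5=1 s0=1 s1=1 s3=0 s7=1 s6=1 s4=1 s2=0

6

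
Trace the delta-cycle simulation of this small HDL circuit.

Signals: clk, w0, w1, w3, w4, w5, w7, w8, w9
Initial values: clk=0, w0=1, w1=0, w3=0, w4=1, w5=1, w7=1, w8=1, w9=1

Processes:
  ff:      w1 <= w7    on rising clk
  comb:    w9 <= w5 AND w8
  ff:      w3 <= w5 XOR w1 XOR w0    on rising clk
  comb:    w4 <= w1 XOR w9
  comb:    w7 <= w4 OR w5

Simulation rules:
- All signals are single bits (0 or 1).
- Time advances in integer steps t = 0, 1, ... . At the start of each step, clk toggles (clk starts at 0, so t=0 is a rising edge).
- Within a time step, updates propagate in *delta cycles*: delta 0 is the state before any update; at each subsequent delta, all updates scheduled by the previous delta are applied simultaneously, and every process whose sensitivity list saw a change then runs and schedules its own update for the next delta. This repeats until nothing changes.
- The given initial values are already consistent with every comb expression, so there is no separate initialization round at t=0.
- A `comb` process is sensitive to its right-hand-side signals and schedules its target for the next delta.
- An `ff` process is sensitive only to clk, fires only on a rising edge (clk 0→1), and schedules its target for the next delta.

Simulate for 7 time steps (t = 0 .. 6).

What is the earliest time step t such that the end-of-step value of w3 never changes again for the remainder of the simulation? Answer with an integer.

2

[bits: clk,w9,w4,w3,w1,w5,w7,w8,w0]
t=0: Δ0=011001111 Δ1=111001111 Δ2=111011111 Δ3=110011111 | 3Δ
t=1: Δ0=110011111 Δ1=010011111 | 1Δ
t=2: Δ0=010011111 Δ1=110011111 Δ2=110111111 | 2Δ
t=3: Δ0=110111111 Δ1=010111111 | 1Δ
t=4: Δ0=010111111 Δ1=110111111 | 1Δ
t=5: Δ0=110111111 Δ1=010111111 | 1Δ
t=6: Δ0=010111111 Δ1=110111111 | 1Δ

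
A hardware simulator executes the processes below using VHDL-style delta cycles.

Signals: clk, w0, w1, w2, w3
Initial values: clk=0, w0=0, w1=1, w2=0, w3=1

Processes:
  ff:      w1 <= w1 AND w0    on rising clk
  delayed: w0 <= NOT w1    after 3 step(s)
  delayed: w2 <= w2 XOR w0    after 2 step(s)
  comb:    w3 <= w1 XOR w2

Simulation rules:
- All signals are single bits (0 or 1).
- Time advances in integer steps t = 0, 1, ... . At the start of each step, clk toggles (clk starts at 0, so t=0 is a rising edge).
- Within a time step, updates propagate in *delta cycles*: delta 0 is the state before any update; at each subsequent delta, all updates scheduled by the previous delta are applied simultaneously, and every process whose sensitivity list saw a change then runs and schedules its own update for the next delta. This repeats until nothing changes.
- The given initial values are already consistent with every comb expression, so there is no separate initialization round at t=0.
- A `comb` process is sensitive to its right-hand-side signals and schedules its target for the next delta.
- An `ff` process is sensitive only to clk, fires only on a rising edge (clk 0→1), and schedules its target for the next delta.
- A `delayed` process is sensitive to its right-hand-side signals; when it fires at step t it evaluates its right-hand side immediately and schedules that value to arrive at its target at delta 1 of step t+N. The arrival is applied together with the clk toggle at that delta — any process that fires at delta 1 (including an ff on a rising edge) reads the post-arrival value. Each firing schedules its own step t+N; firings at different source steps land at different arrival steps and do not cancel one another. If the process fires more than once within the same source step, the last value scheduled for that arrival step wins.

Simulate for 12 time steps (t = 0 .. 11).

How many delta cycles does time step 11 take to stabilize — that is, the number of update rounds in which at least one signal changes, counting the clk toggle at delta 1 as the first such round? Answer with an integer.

2

t0.Δ0 clk=0 w1=1 w2=0 w0=0 w3=1
t0.Δ1 clk=1 w1=1 w2=0 w0=0 w3=1
t0.Δ2 clk=1 w1=0 w2=0 w0=0 w3=1
t0.Δ3 clk=1 w1=0 w2=0 w0=0 w3=0
t1.Δ0 clk=1 w1=0 w2=0 w0=0 w3=0
t1.Δ1 clk=0 w1=0 w2=0 w0=0 w3=0
t2.Δ0 clk=0 w1=0 w2=0 w0=0 w3=0
t2.Δ1 clk=1 w1=0 w2=0 w0=0 w3=0
t3.Δ0 clk=1 w1=0 w2=0 w0=0 w3=0
t3.Δ1 clk=0 w1=0 w2=0 w0=1 w3=0
t4.Δ0 clk=0 w1=0 w2=0 w0=1 w3=0
t4.Δ1 clk=1 w1=0 w2=0 w0=1 w3=0
t5.Δ0 clk=1 w1=0 w2=0 w0=1 w3=0
t5.Δ1 clk=0 w1=0 w2=1 w0=1 w3=0
t5.Δ2 clk=0 w1=0 w2=1 w0=1 w3=1
t6.Δ0 clk=0 w1=0 w2=1 w0=1 w3=1
t6.Δ1 clk=1 w1=0 w2=1 w0=1 w3=1
t7.Δ0 clk=1 w1=0 w2=1 w0=1 w3=1
t7.Δ1 clk=0 w1=0 w2=0 w0=1 w3=1
t7.Δ2 clk=0 w1=0 w2=0 w0=1 w3=0
t8.Δ0 clk=0 w1=0 w2=0 w0=1 w3=0
t8.Δ1 clk=1 w1=0 w2=0 w0=1 w3=0
t9.Δ0 clk=1 w1=0 w2=0 w0=1 w3=0
t9.Δ1 clk=0 w1=0 w2=1 w0=1 w3=0
t9.Δ2 clk=0 w1=0 w2=1 w0=1 w3=1
t10.Δ0 clk=0 w1=0 w2=1 w0=1 w3=1
t10.Δ1 clk=1 w1=0 w2=1 w0=1 w3=1
t11.Δ0 clk=1 w1=0 w2=1 w0=1 w3=1
t11.Δ1 clk=0 w1=0 w2=0 w0=1 w3=1
t11.Δ2 clk=0 w1=0 w2=0 w0=1 w3=0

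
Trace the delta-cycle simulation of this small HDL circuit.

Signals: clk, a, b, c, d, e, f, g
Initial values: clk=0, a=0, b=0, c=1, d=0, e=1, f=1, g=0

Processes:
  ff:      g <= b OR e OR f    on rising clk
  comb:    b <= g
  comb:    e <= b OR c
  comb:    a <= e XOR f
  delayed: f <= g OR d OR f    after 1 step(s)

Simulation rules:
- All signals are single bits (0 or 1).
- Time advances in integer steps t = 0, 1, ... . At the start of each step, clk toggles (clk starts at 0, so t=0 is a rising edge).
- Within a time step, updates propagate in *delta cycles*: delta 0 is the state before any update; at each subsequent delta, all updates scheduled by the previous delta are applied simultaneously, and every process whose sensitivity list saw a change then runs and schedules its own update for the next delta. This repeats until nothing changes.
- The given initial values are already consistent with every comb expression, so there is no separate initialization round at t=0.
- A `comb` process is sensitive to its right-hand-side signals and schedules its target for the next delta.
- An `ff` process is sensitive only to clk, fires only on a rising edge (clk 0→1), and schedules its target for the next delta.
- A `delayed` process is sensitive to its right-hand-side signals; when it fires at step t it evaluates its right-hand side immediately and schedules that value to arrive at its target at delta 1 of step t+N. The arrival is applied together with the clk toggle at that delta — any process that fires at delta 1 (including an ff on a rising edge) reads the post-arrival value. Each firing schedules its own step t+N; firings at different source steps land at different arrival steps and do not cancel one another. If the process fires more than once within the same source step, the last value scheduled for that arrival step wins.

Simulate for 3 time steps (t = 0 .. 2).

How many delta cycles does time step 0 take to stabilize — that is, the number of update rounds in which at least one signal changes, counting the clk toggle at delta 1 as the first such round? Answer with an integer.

3

t=0 Δ0: d=0 e=1 clk=0 a=0 b=0 c=1 g=0 f=1
  Δ1: clk:0→1
  Δ2: g:0→1
  Δ3: b:0→1
  (3Δ to stable)
t=1 Δ0: d=0 e=1 clk=1 a=0 b=1 c=1 g=1 f=1
  Δ1: clk:1→0
  (1Δ to stable)
t=2 Δ0: d=0 e=1 clk=0 a=0 b=1 c=1 g=1 f=1
  Δ1: clk:0→1
  (1Δ to stable)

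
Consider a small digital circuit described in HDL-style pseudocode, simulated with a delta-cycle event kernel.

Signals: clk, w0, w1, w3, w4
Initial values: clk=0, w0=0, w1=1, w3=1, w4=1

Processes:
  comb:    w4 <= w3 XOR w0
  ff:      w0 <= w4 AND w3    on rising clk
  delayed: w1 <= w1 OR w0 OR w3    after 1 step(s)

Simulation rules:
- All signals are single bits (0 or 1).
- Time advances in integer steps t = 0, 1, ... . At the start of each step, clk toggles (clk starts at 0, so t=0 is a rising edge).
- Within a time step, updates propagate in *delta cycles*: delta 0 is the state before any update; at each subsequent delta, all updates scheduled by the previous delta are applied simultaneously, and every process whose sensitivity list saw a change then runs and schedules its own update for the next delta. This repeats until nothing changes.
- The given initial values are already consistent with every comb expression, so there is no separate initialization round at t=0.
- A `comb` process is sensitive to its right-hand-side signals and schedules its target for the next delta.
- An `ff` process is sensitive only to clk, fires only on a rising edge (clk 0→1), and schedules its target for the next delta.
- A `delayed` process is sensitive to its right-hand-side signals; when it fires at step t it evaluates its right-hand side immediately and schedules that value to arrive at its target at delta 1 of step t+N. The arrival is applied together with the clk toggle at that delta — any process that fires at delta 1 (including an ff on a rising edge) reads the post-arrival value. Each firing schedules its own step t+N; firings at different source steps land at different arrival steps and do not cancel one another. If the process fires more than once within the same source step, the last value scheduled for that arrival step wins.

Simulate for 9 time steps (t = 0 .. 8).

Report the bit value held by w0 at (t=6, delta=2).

0

t0.Δ0 w1=1 clk=0 w4=1 w0=0 w3=1
t0.Δ1 w1=1 clk=1 w4=1 w0=0 w3=1
t0.Δ2 w1=1 clk=1 w4=1 w0=1 w3=1
t0.Δ3 w1=1 clk=1 w4=0 w0=1 w3=1
t1.Δ0 w1=1 clk=1 w4=0 w0=1 w3=1
t1.Δ1 w1=1 clk=0 w4=0 w0=1 w3=1
t2.Δ0 w1=1 clk=0 w4=0 w0=1 w3=1
t2.Δ1 w1=1 clk=1 w4=0 w0=1 w3=1
t2.Δ2 w1=1 clk=1 w4=0 w0=0 w3=1
t2.Δ3 w1=1 clk=1 w4=1 w0=0 w3=1
t3.Δ0 w1=1 clk=1 w4=1 w0=0 w3=1
t3.Δ1 w1=1 clk=0 w4=1 w0=0 w3=1
t4.Δ0 w1=1 clk=0 w4=1 w0=0 w3=1
t4.Δ1 w1=1 clk=1 w4=1 w0=0 w3=1
t4.Δ2 w1=1 clk=1 w4=1 w0=1 w3=1
t4.Δ3 w1=1 clk=1 w4=0 w0=1 w3=1
t5.Δ0 w1=1 clk=1 w4=0 w0=1 w3=1
t5.Δ1 w1=1 clk=0 w4=0 w0=1 w3=1
t6.Δ0 w1=1 clk=0 w4=0 w0=1 w3=1
t6.Δ1 w1=1 clk=1 w4=0 w0=1 w3=1
t6.Δ2 w1=1 clk=1 w4=0 w0=0 w3=1
t6.Δ3 w1=1 clk=1 w4=1 w0=0 w3=1
t7.Δ0 w1=1 clk=1 w4=1 w0=0 w3=1
t7.Δ1 w1=1 clk=0 w4=1 w0=0 w3=1
t8.Δ0 w1=1 clk=0 w4=1 w0=0 w3=1
t8.Δ1 w1=1 clk=1 w4=1 w0=0 w3=1
t8.Δ2 w1=1 clk=1 w4=1 w0=1 w3=1
t8.Δ3 w1=1 clk=1 w4=0 w0=1 w3=1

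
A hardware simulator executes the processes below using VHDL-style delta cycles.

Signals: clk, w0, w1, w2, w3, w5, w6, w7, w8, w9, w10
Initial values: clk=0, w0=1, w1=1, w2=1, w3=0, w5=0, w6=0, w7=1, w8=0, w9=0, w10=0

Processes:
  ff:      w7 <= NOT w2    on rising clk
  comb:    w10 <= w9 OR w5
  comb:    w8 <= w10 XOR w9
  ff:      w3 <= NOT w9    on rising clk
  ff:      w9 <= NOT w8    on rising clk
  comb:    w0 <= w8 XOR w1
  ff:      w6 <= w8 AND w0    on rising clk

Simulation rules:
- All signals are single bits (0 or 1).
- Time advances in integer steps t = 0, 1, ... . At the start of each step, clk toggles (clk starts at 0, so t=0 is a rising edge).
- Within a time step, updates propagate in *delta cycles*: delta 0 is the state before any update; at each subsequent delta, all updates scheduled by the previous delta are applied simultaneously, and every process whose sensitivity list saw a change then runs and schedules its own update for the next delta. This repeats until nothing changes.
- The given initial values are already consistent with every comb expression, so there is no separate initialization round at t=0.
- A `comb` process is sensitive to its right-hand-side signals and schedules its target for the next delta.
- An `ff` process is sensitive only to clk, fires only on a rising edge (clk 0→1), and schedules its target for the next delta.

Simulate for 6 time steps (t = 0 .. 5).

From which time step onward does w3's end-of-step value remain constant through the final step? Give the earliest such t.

2

t0.Δ0 w5=0 w3=0 w10=0 w0=1 clk=0 w8=0 w9=0 w2=1 w6=0 w1=1 w7=1
t0.Δ1 w5=0 w3=0 w10=0 w0=1 clk=1 w8=0 w9=0 w2=1 w6=0 w1=1 w7=1
t0.Δ2 w5=0 w3=1 w10=0 w0=1 clk=1 w8=0 w9=1 w2=1 w6=0 w1=1 w7=0
t0.Δ3 w5=0 w3=1 w10=1 w0=1 clk=1 w8=1 w9=1 w2=1 w6=0 w1=1 w7=0
t0.Δ4 w5=0 w3=1 w10=1 w0=0 clk=1 w8=0 w9=1 w2=1 w6=0 w1=1 w7=0
t0.Δ5 w5=0 w3=1 w10=1 w0=1 clk=1 w8=0 w9=1 w2=1 w6=0 w1=1 w7=0
t1.Δ0 w5=0 w3=1 w10=1 w0=1 clk=1 w8=0 w9=1 w2=1 w6=0 w1=1 w7=0
t1.Δ1 w5=0 w3=1 w10=1 w0=1 clk=0 w8=0 w9=1 w2=1 w6=0 w1=1 w7=0
t2.Δ0 w5=0 w3=1 w10=1 w0=1 clk=0 w8=0 w9=1 w2=1 w6=0 w1=1 w7=0
t2.Δ1 w5=0 w3=1 w10=1 w0=1 clk=1 w8=0 w9=1 w2=1 w6=0 w1=1 w7=0
t2.Δ2 w5=0 w3=0 w10=1 w0=1 clk=1 w8=0 w9=1 w2=1 w6=0 w1=1 w7=0
t3.Δ0 w5=0 w3=0 w10=1 w0=1 clk=1 w8=0 w9=1 w2=1 w6=0 w1=1 w7=0
t3.Δ1 w5=0 w3=0 w10=1 w0=1 clk=0 w8=0 w9=1 w2=1 w6=0 w1=1 w7=0
t4.Δ0 w5=0 w3=0 w10=1 w0=1 clk=0 w8=0 w9=1 w2=1 w6=0 w1=1 w7=0
t4.Δ1 w5=0 w3=0 w10=1 w0=1 clk=1 w8=0 w9=1 w2=1 w6=0 w1=1 w7=0
t5.Δ0 w5=0 w3=0 w10=1 w0=1 clk=1 w8=0 w9=1 w2=1 w6=0 w1=1 w7=0
t5.Δ1 w5=0 w3=0 w10=1 w0=1 clk=0 w8=0 w9=1 w2=1 w6=0 w1=1 w7=0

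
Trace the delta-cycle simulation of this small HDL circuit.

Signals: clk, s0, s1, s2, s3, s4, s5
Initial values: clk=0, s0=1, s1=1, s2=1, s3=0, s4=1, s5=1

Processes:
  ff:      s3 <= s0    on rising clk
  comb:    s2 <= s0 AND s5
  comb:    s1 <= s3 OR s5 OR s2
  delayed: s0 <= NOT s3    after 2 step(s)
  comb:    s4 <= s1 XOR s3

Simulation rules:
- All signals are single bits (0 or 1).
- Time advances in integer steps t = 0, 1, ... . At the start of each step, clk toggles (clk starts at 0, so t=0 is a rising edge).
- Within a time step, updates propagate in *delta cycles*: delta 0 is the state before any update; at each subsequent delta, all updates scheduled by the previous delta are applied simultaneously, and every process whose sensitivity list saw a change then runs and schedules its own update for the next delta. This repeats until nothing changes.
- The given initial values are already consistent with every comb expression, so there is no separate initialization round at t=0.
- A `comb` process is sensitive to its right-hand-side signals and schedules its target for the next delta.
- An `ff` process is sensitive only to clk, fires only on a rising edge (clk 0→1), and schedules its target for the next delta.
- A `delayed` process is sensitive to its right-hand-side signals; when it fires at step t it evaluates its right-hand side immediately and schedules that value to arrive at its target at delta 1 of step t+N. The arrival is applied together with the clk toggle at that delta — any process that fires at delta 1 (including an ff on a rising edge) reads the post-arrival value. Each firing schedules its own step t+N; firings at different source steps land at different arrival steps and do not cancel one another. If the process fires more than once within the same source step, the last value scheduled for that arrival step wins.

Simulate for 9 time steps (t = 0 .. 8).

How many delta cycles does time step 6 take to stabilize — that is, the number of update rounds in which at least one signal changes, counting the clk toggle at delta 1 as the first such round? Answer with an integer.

3

[bits: s5,clk,s1,s4,s3,s0,s2]
t=0: Δ0=1011011 Δ1=1111011 Δ2=1111111 Δ3=1110111 | 3Δ
t=1: Δ0=1110111 Δ1=1010111 | 1Δ
t=2: Δ0=1010111 Δ1=1110101 Δ2=1110000 Δ3=1111000 | 3Δ
t=3: Δ0=1111000 Δ1=1011000 | 1Δ
t=4: Δ0=1011000 Δ1=1111010 Δ2=1111111 Δ3=1110111 | 3Δ
t=5: Δ0=1110111 Δ1=1010111 | 1Δ
t=6: Δ0=1010111 Δ1=1110101 Δ2=1110000 Δ3=1111000 | 3Δ
t=7: Δ0=1111000 Δ1=1011000 | 1Δ
t=8: Δ0=1011000 Δ1=1111010 Δ2=1111111 Δ3=1110111 | 3Δ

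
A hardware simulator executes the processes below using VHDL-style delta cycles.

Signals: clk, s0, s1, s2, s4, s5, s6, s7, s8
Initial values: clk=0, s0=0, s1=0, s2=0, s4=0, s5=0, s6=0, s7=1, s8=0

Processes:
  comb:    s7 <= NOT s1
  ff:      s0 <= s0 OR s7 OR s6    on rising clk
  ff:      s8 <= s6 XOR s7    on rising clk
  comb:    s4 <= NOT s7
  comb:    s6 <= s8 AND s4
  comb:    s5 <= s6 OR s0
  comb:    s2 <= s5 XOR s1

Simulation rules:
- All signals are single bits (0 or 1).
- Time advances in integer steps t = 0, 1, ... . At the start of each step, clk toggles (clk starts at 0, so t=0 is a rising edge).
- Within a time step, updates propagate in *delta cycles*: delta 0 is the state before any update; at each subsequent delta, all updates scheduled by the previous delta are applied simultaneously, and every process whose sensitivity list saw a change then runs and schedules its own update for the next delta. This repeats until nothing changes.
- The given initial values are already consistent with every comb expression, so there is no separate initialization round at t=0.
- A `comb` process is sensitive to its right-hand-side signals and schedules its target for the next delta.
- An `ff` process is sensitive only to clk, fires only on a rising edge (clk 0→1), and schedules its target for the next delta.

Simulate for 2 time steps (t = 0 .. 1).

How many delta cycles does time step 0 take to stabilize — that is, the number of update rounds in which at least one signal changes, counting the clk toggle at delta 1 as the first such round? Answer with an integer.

t0.Δ0 clk=0 s1=0 s8=0 s4=0 s0=0 s5=0 s6=0 s2=0 s7=1
t0.Δ1 clk=1 s1=0 s8=0 s4=0 s0=0 s5=0 s6=0 s2=0 s7=1
t0.Δ2 clk=1 s1=0 s8=1 s4=0 s0=1 s5=0 s6=0 s2=0 s7=1
t0.Δ3 clk=1 s1=0 s8=1 s4=0 s0=1 s5=1 s6=0 s2=0 s7=1
t0.Δ4 clk=1 s1=0 s8=1 s4=0 s0=1 s5=1 s6=0 s2=1 s7=1
t1.Δ0 clk=1 s1=0 s8=1 s4=0 s0=1 s5=1 s6=0 s2=1 s7=1
t1.Δ1 clk=0 s1=0 s8=1 s4=0 s0=1 s5=1 s6=0 s2=1 s7=1

4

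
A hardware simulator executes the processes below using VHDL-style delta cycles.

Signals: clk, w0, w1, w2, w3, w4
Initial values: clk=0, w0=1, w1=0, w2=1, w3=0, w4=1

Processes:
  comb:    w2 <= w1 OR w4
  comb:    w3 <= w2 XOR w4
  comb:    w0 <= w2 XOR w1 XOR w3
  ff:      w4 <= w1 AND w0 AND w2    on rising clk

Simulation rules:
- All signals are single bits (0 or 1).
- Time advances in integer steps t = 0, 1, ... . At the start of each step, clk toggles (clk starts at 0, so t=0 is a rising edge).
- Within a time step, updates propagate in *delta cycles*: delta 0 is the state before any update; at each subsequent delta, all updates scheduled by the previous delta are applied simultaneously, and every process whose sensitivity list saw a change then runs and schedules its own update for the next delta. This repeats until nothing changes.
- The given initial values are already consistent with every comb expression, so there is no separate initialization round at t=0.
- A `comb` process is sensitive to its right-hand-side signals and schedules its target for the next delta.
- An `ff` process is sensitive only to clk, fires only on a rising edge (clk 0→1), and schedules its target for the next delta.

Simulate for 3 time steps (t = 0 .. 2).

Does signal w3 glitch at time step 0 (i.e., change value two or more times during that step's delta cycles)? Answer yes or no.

[bits: w2,w1,w3,w4,w0,clk]
t=0: Δ0=100110 Δ1=100111 Δ2=100011 Δ3=001011 Δ4=000011 Δ5=000001 | 5Δ
t=1: Δ0=000001 Δ1=000000 | 1Δ
t=2: Δ0=000000 Δ1=000001 | 1Δ

yes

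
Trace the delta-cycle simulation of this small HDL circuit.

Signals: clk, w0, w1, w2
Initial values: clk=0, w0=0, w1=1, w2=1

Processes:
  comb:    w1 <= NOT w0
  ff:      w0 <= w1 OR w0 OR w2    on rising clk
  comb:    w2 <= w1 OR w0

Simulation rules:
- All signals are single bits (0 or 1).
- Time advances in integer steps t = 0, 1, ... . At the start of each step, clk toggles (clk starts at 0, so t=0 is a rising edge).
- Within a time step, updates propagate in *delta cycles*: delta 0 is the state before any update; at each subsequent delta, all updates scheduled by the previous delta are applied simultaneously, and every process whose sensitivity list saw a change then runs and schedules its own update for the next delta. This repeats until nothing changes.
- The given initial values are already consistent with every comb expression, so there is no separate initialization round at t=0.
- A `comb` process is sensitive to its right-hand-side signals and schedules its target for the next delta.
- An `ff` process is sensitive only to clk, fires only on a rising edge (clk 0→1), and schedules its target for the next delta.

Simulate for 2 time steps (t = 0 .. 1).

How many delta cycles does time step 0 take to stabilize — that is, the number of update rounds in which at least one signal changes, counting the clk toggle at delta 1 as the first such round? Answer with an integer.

3

t0.Δ0 w1=1 clk=0 w2=1 w0=0
t0.Δ1 w1=1 clk=1 w2=1 w0=0
t0.Δ2 w1=1 clk=1 w2=1 w0=1
t0.Δ3 w1=0 clk=1 w2=1 w0=1
t1.Δ0 w1=0 clk=1 w2=1 w0=1
t1.Δ1 w1=0 clk=0 w2=1 w0=1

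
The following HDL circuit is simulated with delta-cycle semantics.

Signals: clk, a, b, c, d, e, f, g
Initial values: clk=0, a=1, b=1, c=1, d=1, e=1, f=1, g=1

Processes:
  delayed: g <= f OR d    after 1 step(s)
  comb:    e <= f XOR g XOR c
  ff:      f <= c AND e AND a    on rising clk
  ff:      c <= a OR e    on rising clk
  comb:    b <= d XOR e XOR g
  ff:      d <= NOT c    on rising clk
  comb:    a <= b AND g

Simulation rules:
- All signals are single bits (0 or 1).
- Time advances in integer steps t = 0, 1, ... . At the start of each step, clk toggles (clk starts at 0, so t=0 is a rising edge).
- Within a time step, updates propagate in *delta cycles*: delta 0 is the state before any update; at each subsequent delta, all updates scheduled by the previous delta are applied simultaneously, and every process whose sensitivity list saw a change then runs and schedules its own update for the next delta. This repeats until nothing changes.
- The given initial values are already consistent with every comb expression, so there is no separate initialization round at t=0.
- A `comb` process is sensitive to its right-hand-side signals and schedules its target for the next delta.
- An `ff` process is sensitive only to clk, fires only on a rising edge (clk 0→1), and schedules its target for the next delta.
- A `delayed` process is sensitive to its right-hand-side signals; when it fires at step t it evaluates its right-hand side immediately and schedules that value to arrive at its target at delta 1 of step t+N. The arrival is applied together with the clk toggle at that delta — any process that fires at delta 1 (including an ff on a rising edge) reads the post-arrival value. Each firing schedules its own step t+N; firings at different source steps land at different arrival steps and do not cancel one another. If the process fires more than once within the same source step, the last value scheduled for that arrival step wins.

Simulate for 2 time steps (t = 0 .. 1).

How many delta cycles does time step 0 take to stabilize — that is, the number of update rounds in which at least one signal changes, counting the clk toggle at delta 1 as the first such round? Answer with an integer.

4

t0.Δ0 e=1 f=1 clk=0 d=1 c=1 g=1 a=1 b=1
t0.Δ1 e=1 f=1 clk=1 d=1 c=1 g=1 a=1 b=1
t0.Δ2 e=1 f=1 clk=1 d=0 c=1 g=1 a=1 b=1
t0.Δ3 e=1 f=1 clk=1 d=0 c=1 g=1 a=1 b=0
t0.Δ4 e=1 f=1 clk=1 d=0 c=1 g=1 a=0 b=0
t1.Δ0 e=1 f=1 clk=1 d=0 c=1 g=1 a=0 b=0
t1.Δ1 e=1 f=1 clk=0 d=0 c=1 g=1 a=0 b=0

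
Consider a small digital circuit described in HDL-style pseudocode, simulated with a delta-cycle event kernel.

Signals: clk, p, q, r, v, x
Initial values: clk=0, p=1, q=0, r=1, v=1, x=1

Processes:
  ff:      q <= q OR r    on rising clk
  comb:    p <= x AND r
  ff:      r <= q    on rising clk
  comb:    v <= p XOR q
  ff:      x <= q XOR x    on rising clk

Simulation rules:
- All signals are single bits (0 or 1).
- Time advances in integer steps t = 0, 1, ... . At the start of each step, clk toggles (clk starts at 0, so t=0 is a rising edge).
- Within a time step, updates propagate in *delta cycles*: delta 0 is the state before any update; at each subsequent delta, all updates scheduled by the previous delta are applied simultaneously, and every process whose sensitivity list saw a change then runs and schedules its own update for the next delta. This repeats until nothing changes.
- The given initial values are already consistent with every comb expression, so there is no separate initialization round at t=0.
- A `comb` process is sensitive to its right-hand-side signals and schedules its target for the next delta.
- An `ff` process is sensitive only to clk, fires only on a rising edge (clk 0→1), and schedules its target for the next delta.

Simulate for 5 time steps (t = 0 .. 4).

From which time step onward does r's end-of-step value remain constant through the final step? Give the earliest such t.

t=0 Δ0: x=1 v=1 p=1 r=1 q=0 clk=0
  Δ1: clk:0→1
  Δ2: r:1→0, q:0→1
  Δ3: v:1→0, p:1→0
  Δ4: v:0→1
  (4Δ to stable)
t=1 Δ0: x=1 v=1 p=0 r=0 q=1 clk=1
  Δ1: clk:1→0
  (1Δ to stable)
t=2 Δ0: x=1 v=1 p=0 r=0 q=1 clk=0
  Δ1: clk:0→1
  Δ2: x:1→0, r:0→1
  (2Δ to stable)
t=3 Δ0: x=0 v=1 p=0 r=1 q=1 clk=1
  Δ1: clk:1→0
  (1Δ to stable)
t=4 Δ0: x=0 v=1 p=0 r=1 q=1 clk=0
  Δ1: clk:0→1
  Δ2: x:0→1
  Δ3: p:0→1
  Δ4: v:1→0
  (4Δ to stable)

2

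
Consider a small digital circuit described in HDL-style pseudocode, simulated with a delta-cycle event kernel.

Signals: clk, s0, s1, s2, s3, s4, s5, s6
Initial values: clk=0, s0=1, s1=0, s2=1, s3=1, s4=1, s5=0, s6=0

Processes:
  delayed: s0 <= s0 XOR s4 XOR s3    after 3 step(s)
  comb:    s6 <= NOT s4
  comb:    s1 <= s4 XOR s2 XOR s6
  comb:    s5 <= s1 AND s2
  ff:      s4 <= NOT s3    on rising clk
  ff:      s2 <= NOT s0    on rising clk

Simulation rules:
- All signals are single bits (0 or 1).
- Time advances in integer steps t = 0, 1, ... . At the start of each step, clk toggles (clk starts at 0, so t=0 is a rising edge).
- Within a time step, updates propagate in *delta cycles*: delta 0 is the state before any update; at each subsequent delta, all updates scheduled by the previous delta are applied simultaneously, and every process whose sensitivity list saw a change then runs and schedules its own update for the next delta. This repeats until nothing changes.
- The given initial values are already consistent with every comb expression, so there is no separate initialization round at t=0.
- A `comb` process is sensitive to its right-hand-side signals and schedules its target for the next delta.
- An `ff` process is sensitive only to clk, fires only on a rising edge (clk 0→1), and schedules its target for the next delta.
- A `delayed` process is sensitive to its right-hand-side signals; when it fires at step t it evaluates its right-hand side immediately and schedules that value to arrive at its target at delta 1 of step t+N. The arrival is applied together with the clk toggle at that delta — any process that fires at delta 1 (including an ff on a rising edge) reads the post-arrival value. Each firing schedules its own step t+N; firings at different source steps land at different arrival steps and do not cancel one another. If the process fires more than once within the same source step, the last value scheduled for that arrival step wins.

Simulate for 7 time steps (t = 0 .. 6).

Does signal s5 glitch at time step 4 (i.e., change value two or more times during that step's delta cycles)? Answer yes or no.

[bits: s4,s6,s5,clk,s0,s1,s3,s2]
t=0: Δ0=10001011 Δ1=10011011 Δ2=00011010 Δ3=01011010 Δ4=01011110 | 4Δ
t=1: Δ0=01011110 Δ1=01001110 | 1Δ
t=2: Δ0=01001110 Δ1=01011110 | 1Δ
t=3: Δ0=01011110 Δ1=01000110 | 1Δ
t=4: Δ0=01000110 Δ1=01010110 Δ2=01010111 Δ3=01110011 Δ4=01010011 | 4Δ
t=5: Δ0=01010011 Δ1=01000011 | 1Δ
t=6: Δ0=01000011 Δ1=01011011 Δ2=01011010 Δ3=01011110 | 3Δ

yes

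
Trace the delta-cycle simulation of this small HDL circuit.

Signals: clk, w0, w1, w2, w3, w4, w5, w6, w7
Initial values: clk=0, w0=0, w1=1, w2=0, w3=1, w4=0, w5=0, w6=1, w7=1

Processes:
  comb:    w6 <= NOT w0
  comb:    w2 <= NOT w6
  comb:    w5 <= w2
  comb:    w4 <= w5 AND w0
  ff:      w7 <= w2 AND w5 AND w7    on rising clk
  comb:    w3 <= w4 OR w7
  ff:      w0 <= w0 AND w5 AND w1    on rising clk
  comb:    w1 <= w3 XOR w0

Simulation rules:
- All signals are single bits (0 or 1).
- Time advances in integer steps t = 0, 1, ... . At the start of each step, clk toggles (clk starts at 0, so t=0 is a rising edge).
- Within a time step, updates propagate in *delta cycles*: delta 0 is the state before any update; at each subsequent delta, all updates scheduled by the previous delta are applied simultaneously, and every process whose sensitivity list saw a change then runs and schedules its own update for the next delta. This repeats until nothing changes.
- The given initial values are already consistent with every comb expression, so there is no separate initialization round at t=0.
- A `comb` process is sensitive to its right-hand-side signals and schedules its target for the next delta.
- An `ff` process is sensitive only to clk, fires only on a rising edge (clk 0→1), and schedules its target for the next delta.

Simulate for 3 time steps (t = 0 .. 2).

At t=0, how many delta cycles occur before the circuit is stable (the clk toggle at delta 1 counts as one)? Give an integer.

t0.Δ0 w2=0 w7=1 w5=0 w4=0 w6=1 w1=1 clk=0 w0=0 w3=1
t0.Δ1 w2=0 w7=1 w5=0 w4=0 w6=1 w1=1 clk=1 w0=0 w3=1
t0.Δ2 w2=0 w7=0 w5=0 w4=0 w6=1 w1=1 clk=1 w0=0 w3=1
t0.Δ3 w2=0 w7=0 w5=0 w4=0 w6=1 w1=1 clk=1 w0=0 w3=0
t0.Δ4 w2=0 w7=0 w5=0 w4=0 w6=1 w1=0 clk=1 w0=0 w3=0
t1.Δ0 w2=0 w7=0 w5=0 w4=0 w6=1 w1=0 clk=1 w0=0 w3=0
t1.Δ1 w2=0 w7=0 w5=0 w4=0 w6=1 w1=0 clk=0 w0=0 w3=0
t2.Δ0 w2=0 w7=0 w5=0 w4=0 w6=1 w1=0 clk=0 w0=0 w3=0
t2.Δ1 w2=0 w7=0 w5=0 w4=0 w6=1 w1=0 clk=1 w0=0 w3=0

4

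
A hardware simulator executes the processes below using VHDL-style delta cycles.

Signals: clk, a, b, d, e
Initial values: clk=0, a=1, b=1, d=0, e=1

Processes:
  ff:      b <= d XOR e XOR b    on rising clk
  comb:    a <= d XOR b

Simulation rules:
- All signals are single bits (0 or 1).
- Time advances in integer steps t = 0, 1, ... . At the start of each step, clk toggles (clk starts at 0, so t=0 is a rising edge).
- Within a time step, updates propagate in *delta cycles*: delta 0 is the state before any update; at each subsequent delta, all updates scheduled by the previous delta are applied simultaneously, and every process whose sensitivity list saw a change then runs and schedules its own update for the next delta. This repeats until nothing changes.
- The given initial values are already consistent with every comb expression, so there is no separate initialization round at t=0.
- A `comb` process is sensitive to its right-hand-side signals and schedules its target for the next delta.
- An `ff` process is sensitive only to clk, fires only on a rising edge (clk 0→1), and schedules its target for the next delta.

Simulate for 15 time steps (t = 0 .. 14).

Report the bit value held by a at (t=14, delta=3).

[bits: b,d,clk,e,a]
t=0: Δ0=10011 Δ1=10111 Δ2=00111 Δ3=00110 | 3Δ
t=1: Δ0=00110 Δ1=00010 | 1Δ
t=2: Δ0=00010 Δ1=00110 Δ2=10110 Δ3=10111 | 3Δ
t=3: Δ0=10111 Δ1=10011 | 1Δ
t=4: Δ0=10011 Δ1=10111 Δ2=00111 Δ3=00110 | 3Δ
t=5: Δ0=00110 Δ1=00010 | 1Δ
t=6: Δ0=00010 Δ1=00110 Δ2=10110 Δ3=10111 | 3Δ
t=7: Δ0=10111 Δ1=10011 | 1Δ
t=8: Δ0=10011 Δ1=10111 Δ2=00111 Δ3=00110 | 3Δ
t=9: Δ0=00110 Δ1=00010 | 1Δ
t=10: Δ0=00010 Δ1=00110 Δ2=10110 Δ3=10111 | 3Δ
t=11: Δ0=10111 Δ1=10011 | 1Δ
t=12: Δ0=10011 Δ1=10111 Δ2=00111 Δ3=00110 | 3Δ
t=13: Δ0=00110 Δ1=00010 | 1Δ
t=14: Δ0=00010 Δ1=00110 Δ2=10110 Δ3=10111 | 3Δ

1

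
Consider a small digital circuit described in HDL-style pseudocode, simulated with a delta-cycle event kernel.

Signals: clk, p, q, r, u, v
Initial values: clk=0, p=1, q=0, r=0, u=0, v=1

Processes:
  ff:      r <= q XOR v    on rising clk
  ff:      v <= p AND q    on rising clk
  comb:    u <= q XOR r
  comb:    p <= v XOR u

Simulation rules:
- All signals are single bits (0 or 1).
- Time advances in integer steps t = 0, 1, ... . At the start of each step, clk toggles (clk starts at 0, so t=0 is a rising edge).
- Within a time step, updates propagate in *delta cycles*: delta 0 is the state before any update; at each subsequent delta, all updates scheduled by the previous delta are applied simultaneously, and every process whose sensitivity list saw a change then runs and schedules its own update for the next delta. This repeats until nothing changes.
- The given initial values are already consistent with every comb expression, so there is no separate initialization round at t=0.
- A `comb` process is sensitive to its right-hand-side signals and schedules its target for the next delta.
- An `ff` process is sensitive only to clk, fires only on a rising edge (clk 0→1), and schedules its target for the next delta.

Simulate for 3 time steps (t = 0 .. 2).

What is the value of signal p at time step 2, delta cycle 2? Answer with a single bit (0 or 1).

1

t0.Δ0 u=0 q=0 p=1 r=0 v=1 clk=0
t0.Δ1 u=0 q=0 p=1 r=0 v=1 clk=1
t0.Δ2 u=0 q=0 p=1 r=1 v=0 clk=1
t0.Δ3 u=1 q=0 p=0 r=1 v=0 clk=1
t0.Δ4 u=1 q=0 p=1 r=1 v=0 clk=1
t1.Δ0 u=1 q=0 p=1 r=1 v=0 clk=1
t1.Δ1 u=1 q=0 p=1 r=1 v=0 clk=0
t2.Δ0 u=1 q=0 p=1 r=1 v=0 clk=0
t2.Δ1 u=1 q=0 p=1 r=1 v=0 clk=1
t2.Δ2 u=1 q=0 p=1 r=0 v=0 clk=1
t2.Δ3 u=0 q=0 p=1 r=0 v=0 clk=1
t2.Δ4 u=0 q=0 p=0 r=0 v=0 clk=1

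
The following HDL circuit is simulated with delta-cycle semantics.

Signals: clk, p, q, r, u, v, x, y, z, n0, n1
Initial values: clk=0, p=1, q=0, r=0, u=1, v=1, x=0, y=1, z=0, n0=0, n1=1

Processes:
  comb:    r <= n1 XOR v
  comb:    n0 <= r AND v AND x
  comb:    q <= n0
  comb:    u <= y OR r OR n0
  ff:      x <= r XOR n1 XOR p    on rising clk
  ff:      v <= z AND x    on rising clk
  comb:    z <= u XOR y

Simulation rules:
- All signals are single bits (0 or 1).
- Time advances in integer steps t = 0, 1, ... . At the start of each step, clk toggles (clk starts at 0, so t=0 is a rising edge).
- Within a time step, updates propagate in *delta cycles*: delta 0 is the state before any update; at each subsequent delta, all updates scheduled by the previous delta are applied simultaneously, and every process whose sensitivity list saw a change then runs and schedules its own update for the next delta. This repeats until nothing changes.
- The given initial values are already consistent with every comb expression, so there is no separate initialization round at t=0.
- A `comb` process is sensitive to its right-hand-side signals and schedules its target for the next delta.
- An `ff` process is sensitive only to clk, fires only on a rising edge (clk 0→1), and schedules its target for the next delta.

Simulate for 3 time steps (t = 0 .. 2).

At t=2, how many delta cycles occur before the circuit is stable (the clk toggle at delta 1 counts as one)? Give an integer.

t=0 Δ0: n1=1 n0=0 clk=0 x=0 v=1 u=1 q=0 z=0 p=1 r=0 y=1
  Δ1: clk:0→1
  Δ2: v:1→0
  Δ3: r:0→1
  (3Δ to stable)
t=1 Δ0: n1=1 n0=0 clk=1 x=0 v=0 u=1 q=0 z=0 p=1 r=1 y=1
  Δ1: clk:1→0
  (1Δ to stable)
t=2 Δ0: n1=1 n0=0 clk=0 x=0 v=0 u=1 q=0 z=0 p=1 r=1 y=1
  Δ1: clk:0→1
  Δ2: x:0→1
  (2Δ to stable)

2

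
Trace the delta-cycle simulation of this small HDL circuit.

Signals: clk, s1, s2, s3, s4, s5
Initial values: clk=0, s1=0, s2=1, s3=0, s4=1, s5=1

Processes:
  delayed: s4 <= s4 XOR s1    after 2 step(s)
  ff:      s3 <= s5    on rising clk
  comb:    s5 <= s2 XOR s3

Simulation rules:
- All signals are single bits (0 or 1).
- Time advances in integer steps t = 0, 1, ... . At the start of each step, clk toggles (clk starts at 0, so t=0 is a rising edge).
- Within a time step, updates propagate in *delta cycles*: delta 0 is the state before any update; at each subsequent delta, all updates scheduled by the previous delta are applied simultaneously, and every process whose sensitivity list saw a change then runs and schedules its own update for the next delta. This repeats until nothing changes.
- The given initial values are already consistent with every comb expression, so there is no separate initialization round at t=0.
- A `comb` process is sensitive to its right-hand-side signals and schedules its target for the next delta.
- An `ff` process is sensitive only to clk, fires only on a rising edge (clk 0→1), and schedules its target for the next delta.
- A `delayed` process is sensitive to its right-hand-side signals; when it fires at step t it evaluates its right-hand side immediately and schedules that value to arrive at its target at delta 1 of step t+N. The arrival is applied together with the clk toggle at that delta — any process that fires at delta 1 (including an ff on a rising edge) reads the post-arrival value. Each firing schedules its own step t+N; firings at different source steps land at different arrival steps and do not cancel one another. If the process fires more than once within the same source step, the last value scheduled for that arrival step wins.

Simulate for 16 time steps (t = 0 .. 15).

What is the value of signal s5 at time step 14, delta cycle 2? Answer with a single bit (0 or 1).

0

t0.Δ0 s3=0 s2=1 s1=0 s5=1 s4=1 clk=0
t0.Δ1 s3=0 s2=1 s1=0 s5=1 s4=1 clk=1
t0.Δ2 s3=1 s2=1 s1=0 s5=1 s4=1 clk=1
t0.Δ3 s3=1 s2=1 s1=0 s5=0 s4=1 clk=1
t1.Δ0 s3=1 s2=1 s1=0 s5=0 s4=1 clk=1
t1.Δ1 s3=1 s2=1 s1=0 s5=0 s4=1 clk=0
t2.Δ0 s3=1 s2=1 s1=0 s5=0 s4=1 clk=0
t2.Δ1 s3=1 s2=1 s1=0 s5=0 s4=1 clk=1
t2.Δ2 s3=0 s2=1 s1=0 s5=0 s4=1 clk=1
t2.Δ3 s3=0 s2=1 s1=0 s5=1 s4=1 clk=1
t3.Δ0 s3=0 s2=1 s1=0 s5=1 s4=1 clk=1
t3.Δ1 s3=0 s2=1 s1=0 s5=1 s4=1 clk=0
t4.Δ0 s3=0 s2=1 s1=0 s5=1 s4=1 clk=0
t4.Δ1 s3=0 s2=1 s1=0 s5=1 s4=1 clk=1
t4.Δ2 s3=1 s2=1 s1=0 s5=1 s4=1 clk=1
t4.Δ3 s3=1 s2=1 s1=0 s5=0 s4=1 clk=1
t5.Δ0 s3=1 s2=1 s1=0 s5=0 s4=1 clk=1
t5.Δ1 s3=1 s2=1 s1=0 s5=0 s4=1 clk=0
t6.Δ0 s3=1 s2=1 s1=0 s5=0 s4=1 clk=0
t6.Δ1 s3=1 s2=1 s1=0 s5=0 s4=1 clk=1
t6.Δ2 s3=0 s2=1 s1=0 s5=0 s4=1 clk=1
t6.Δ3 s3=0 s2=1 s1=0 s5=1 s4=1 clk=1
t7.Δ0 s3=0 s2=1 s1=0 s5=1 s4=1 clk=1
t7.Δ1 s3=0 s2=1 s1=0 s5=1 s4=1 clk=0
t8.Δ0 s3=0 s2=1 s1=0 s5=1 s4=1 clk=0
t8.Δ1 s3=0 s2=1 s1=0 s5=1 s4=1 clk=1
t8.Δ2 s3=1 s2=1 s1=0 s5=1 s4=1 clk=1
t8.Δ3 s3=1 s2=1 s1=0 s5=0 s4=1 clk=1
t9.Δ0 s3=1 s2=1 s1=0 s5=0 s4=1 clk=1
t9.Δ1 s3=1 s2=1 s1=0 s5=0 s4=1 clk=0
t10.Δ0 s3=1 s2=1 s1=0 s5=0 s4=1 clk=0
t10.Δ1 s3=1 s2=1 s1=0 s5=0 s4=1 clk=1
t10.Δ2 s3=0 s2=1 s1=0 s5=0 s4=1 clk=1
t10.Δ3 s3=0 s2=1 s1=0 s5=1 s4=1 clk=1
t11.Δ0 s3=0 s2=1 s1=0 s5=1 s4=1 clk=1
t11.Δ1 s3=0 s2=1 s1=0 s5=1 s4=1 clk=0
t12.Δ0 s3=0 s2=1 s1=0 s5=1 s4=1 clk=0
t12.Δ1 s3=0 s2=1 s1=0 s5=1 s4=1 clk=1
t12.Δ2 s3=1 s2=1 s1=0 s5=1 s4=1 clk=1
t12.Δ3 s3=1 s2=1 s1=0 s5=0 s4=1 clk=1
t13.Δ0 s3=1 s2=1 s1=0 s5=0 s4=1 clk=1
t13.Δ1 s3=1 s2=1 s1=0 s5=0 s4=1 clk=0
t14.Δ0 s3=1 s2=1 s1=0 s5=0 s4=1 clk=0
t14.Δ1 s3=1 s2=1 s1=0 s5=0 s4=1 clk=1
t14.Δ2 s3=0 s2=1 s1=0 s5=0 s4=1 clk=1
t14.Δ3 s3=0 s2=1 s1=0 s5=1 s4=1 clk=1
t15.Δ0 s3=0 s2=1 s1=0 s5=1 s4=1 clk=1
t15.Δ1 s3=0 s2=1 s1=0 s5=1 s4=1 clk=0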